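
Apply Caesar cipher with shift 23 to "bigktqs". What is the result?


Caesar cipher: shift "bigktqs" by 23
  'b' (pos 1) + 23 = pos 24 = 'y'
  'i' (pos 8) + 23 = pos 5 = 'f'
  'g' (pos 6) + 23 = pos 3 = 'd'
  'k' (pos 10) + 23 = pos 7 = 'h'
  't' (pos 19) + 23 = pos 16 = 'q'
  'q' (pos 16) + 23 = pos 13 = 'n'
  's' (pos 18) + 23 = pos 15 = 'p'
Result: yfdhqnp

yfdhqnp


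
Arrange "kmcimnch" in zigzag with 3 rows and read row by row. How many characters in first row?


Zigzag "kmcimnch" into 3 rows:
Placing characters:
  'k' => row 0
  'm' => row 1
  'c' => row 2
  'i' => row 1
  'm' => row 0
  'n' => row 1
  'c' => row 2
  'h' => row 1
Rows:
  Row 0: "km"
  Row 1: "minh"
  Row 2: "cc"
First row length: 2

2


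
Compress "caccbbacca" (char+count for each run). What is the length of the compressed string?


Input: caccbbacca
Runs:
  'c' x 1 => "c1"
  'a' x 1 => "a1"
  'c' x 2 => "c2"
  'b' x 2 => "b2"
  'a' x 1 => "a1"
  'c' x 2 => "c2"
  'a' x 1 => "a1"
Compressed: "c1a1c2b2a1c2a1"
Compressed length: 14

14


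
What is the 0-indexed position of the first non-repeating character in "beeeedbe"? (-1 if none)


Input: beeeedbe
Character frequencies:
  'b': 2
  'd': 1
  'e': 5
Scanning left to right for freq == 1:
  Position 0 ('b'): freq=2, skip
  Position 1 ('e'): freq=5, skip
  Position 2 ('e'): freq=5, skip
  Position 3 ('e'): freq=5, skip
  Position 4 ('e'): freq=5, skip
  Position 5 ('d'): unique! => answer = 5

5


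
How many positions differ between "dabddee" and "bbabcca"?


Comparing "dabddee" and "bbabcca" position by position:
  Position 0: 'd' vs 'b' => DIFFER
  Position 1: 'a' vs 'b' => DIFFER
  Position 2: 'b' vs 'a' => DIFFER
  Position 3: 'd' vs 'b' => DIFFER
  Position 4: 'd' vs 'c' => DIFFER
  Position 5: 'e' vs 'c' => DIFFER
  Position 6: 'e' vs 'a' => DIFFER
Positions that differ: 7

7


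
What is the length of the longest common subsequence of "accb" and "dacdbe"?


LCS of "accb" and "dacdbe"
DP table:
           d    a    c    d    b    e
      0    0    0    0    0    0    0
  a   0    0    1    1    1    1    1
  c   0    0    1    2    2    2    2
  c   0    0    1    2    2    2    2
  b   0    0    1    2    2    3    3
LCS length = dp[4][6] = 3

3


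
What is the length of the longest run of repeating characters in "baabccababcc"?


Input: "baabccababcc"
Scanning for longest run:
  Position 1 ('a'): new char, reset run to 1
  Position 2 ('a'): continues run of 'a', length=2
  Position 3 ('b'): new char, reset run to 1
  Position 4 ('c'): new char, reset run to 1
  Position 5 ('c'): continues run of 'c', length=2
  Position 6 ('a'): new char, reset run to 1
  Position 7 ('b'): new char, reset run to 1
  Position 8 ('a'): new char, reset run to 1
  Position 9 ('b'): new char, reset run to 1
  Position 10 ('c'): new char, reset run to 1
  Position 11 ('c'): continues run of 'c', length=2
Longest run: 'a' with length 2

2


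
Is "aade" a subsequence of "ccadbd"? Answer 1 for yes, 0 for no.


Check if "aade" is a subsequence of "ccadbd"
Greedy scan:
  Position 0 ('c'): no match needed
  Position 1 ('c'): no match needed
  Position 2 ('a'): matches sub[0] = 'a'
  Position 3 ('d'): no match needed
  Position 4 ('b'): no match needed
  Position 5 ('d'): no match needed
Only matched 1/4 characters => not a subsequence

0


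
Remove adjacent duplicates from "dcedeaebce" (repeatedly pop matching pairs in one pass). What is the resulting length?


Input: dcedeaebce
Stack-based adjacent duplicate removal:
  Read 'd': push. Stack: d
  Read 'c': push. Stack: dc
  Read 'e': push. Stack: dce
  Read 'd': push. Stack: dced
  Read 'e': push. Stack: dcede
  Read 'a': push. Stack: dcedea
  Read 'e': push. Stack: dcedeae
  Read 'b': push. Stack: dcedeaeb
  Read 'c': push. Stack: dcedeaebc
  Read 'e': push. Stack: dcedeaebce
Final stack: "dcedeaebce" (length 10)

10


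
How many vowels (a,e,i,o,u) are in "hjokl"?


Input: hjokl
Checking each character:
  'h' at position 0: consonant
  'j' at position 1: consonant
  'o' at position 2: vowel (running total: 1)
  'k' at position 3: consonant
  'l' at position 4: consonant
Total vowels: 1

1


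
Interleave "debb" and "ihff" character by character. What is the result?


Interleaving "debb" and "ihff":
  Position 0: 'd' from first, 'i' from second => "di"
  Position 1: 'e' from first, 'h' from second => "eh"
  Position 2: 'b' from first, 'f' from second => "bf"
  Position 3: 'b' from first, 'f' from second => "bf"
Result: diehbfbf

diehbfbf


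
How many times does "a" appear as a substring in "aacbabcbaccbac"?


Searching for "a" in "aacbabcbaccbac"
Scanning each position:
  Position 0: "a" => MATCH
  Position 1: "a" => MATCH
  Position 2: "c" => no
  Position 3: "b" => no
  Position 4: "a" => MATCH
  Position 5: "b" => no
  Position 6: "c" => no
  Position 7: "b" => no
  Position 8: "a" => MATCH
  Position 9: "c" => no
  Position 10: "c" => no
  Position 11: "b" => no
  Position 12: "a" => MATCH
  Position 13: "c" => no
Total occurrences: 5

5


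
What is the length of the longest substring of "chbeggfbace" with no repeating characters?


Input: "chbeggfbace"
Sliding window (track last position of each char):
  Position 0 ('c'): window [0,0] length 1 -- new best
  Position 1 ('h'): window [0,1] length 2 -- new best
  Position 2 ('b'): window [0,2] length 3 -- new best
  Position 3 ('e'): window [0,3] length 4 -- new best
  Position 4 ('g'): window [0,4] length 5 -- new best
  Position 5 ('g'): repeat (last at 4), move window start to 5
  Position 5 ('g'): window [5,5] length 1
  Position 6 ('f'): window [5,6] length 2
  Position 7 ('b'): window [5,7] length 3
  Position 8 ('a'): window [5,8] length 4
  Position 9 ('c'): window [5,9] length 5
  Position 10 ('e'): window [5,10] length 6 -- new best
Longest substring with no repeats: "gfbace" with length 6

6


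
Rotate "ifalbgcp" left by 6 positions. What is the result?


Input: "ifalbgcp", rotate left by 6
First 6 characters: "ifalbg"
Remaining characters: "cp"
Concatenate remaining + first: "cp" + "ifalbg" = "cpifalbg"

cpifalbg


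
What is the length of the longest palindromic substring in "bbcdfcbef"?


Input: "bbcdfcbef"
Checking substrings for palindromes:
  [0:2] "bb" (len 2) => palindrome
Longest palindromic substring: "bb" with length 2

2


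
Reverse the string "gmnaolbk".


Input: gmnaolbk
Reading characters right to left:
  Position 7: 'k'
  Position 6: 'b'
  Position 5: 'l'
  Position 4: 'o'
  Position 3: 'a'
  Position 2: 'n'
  Position 1: 'm'
  Position 0: 'g'
Reversed: kbloanmg

kbloanmg


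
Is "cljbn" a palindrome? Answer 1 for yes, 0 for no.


Input: cljbn
Reversed: nbjlc
  Compare pos 0 ('c') with pos 4 ('n'): MISMATCH
  Compare pos 1 ('l') with pos 3 ('b'): MISMATCH
Result: not a palindrome

0


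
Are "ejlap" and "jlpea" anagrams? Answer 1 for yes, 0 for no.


Strings: "ejlap", "jlpea"
Sorted first:  aejlp
Sorted second: aejlp
Sorted forms match => anagrams

1


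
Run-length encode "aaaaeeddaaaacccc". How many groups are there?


Input: aaaaeeddaaaacccc
Scanning for consecutive runs:
  Group 1: 'a' x 4 (positions 0-3)
  Group 2: 'e' x 2 (positions 4-5)
  Group 3: 'd' x 2 (positions 6-7)
  Group 4: 'a' x 4 (positions 8-11)
  Group 5: 'c' x 4 (positions 12-15)
Total groups: 5

5


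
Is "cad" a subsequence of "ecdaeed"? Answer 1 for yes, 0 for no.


Check if "cad" is a subsequence of "ecdaeed"
Greedy scan:
  Position 0 ('e'): no match needed
  Position 1 ('c'): matches sub[0] = 'c'
  Position 2 ('d'): no match needed
  Position 3 ('a'): matches sub[1] = 'a'
  Position 4 ('e'): no match needed
  Position 5 ('e'): no match needed
  Position 6 ('d'): matches sub[2] = 'd'
All 3 characters matched => is a subsequence

1


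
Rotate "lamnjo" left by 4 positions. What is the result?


Input: "lamnjo", rotate left by 4
First 4 characters: "lamn"
Remaining characters: "jo"
Concatenate remaining + first: "jo" + "lamn" = "jolamn"

jolamn


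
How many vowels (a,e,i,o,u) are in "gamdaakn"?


Input: gamdaakn
Checking each character:
  'g' at position 0: consonant
  'a' at position 1: vowel (running total: 1)
  'm' at position 2: consonant
  'd' at position 3: consonant
  'a' at position 4: vowel (running total: 2)
  'a' at position 5: vowel (running total: 3)
  'k' at position 6: consonant
  'n' at position 7: consonant
Total vowels: 3

3


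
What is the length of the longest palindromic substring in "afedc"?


Input: "afedc"
Checking substrings for palindromes:
  No multi-char palindromic substrings found
Longest palindromic substring: "a" with length 1

1


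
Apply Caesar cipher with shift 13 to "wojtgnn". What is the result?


Caesar cipher: shift "wojtgnn" by 13
  'w' (pos 22) + 13 = pos 9 = 'j'
  'o' (pos 14) + 13 = pos 1 = 'b'
  'j' (pos 9) + 13 = pos 22 = 'w'
  't' (pos 19) + 13 = pos 6 = 'g'
  'g' (pos 6) + 13 = pos 19 = 't'
  'n' (pos 13) + 13 = pos 0 = 'a'
  'n' (pos 13) + 13 = pos 0 = 'a'
Result: jbwgtaa

jbwgtaa


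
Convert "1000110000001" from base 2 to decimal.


Input: "1000110000001" in base 2
Positional expansion:
  Digit '1' (value 1) x 2^12 = 4096
  Digit '0' (value 0) x 2^11 = 0
  Digit '0' (value 0) x 2^10 = 0
  Digit '0' (value 0) x 2^9 = 0
  Digit '1' (value 1) x 2^8 = 256
  Digit '1' (value 1) x 2^7 = 128
  Digit '0' (value 0) x 2^6 = 0
  Digit '0' (value 0) x 2^5 = 0
  Digit '0' (value 0) x 2^4 = 0
  Digit '0' (value 0) x 2^3 = 0
  Digit '0' (value 0) x 2^2 = 0
  Digit '0' (value 0) x 2^1 = 0
  Digit '1' (value 1) x 2^0 = 1
Sum = 4481

4481


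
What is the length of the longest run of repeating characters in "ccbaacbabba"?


Input: "ccbaacbabba"
Scanning for longest run:
  Position 1 ('c'): continues run of 'c', length=2
  Position 2 ('b'): new char, reset run to 1
  Position 3 ('a'): new char, reset run to 1
  Position 4 ('a'): continues run of 'a', length=2
  Position 5 ('c'): new char, reset run to 1
  Position 6 ('b'): new char, reset run to 1
  Position 7 ('a'): new char, reset run to 1
  Position 8 ('b'): new char, reset run to 1
  Position 9 ('b'): continues run of 'b', length=2
  Position 10 ('a'): new char, reset run to 1
Longest run: 'c' with length 2

2


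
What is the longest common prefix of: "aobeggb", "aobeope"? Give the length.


Words: aobeggb, aobeope
  Position 0: all 'a' => match
  Position 1: all 'o' => match
  Position 2: all 'b' => match
  Position 3: all 'e' => match
  Position 4: ('g', 'o') => mismatch, stop
LCP = "aobe" (length 4)

4


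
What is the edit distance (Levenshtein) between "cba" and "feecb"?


Computing edit distance: "cba" -> "feecb"
DP table:
           f    e    e    c    b
      0    1    2    3    4    5
  c   1    1    2    3    3    4
  b   2    2    2    3    4    3
  a   3    3    3    3    4    4
Edit distance = dp[3][5] = 4

4


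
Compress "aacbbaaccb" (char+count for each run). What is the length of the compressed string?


Input: aacbbaaccb
Runs:
  'a' x 2 => "a2"
  'c' x 1 => "c1"
  'b' x 2 => "b2"
  'a' x 2 => "a2"
  'c' x 2 => "c2"
  'b' x 1 => "b1"
Compressed: "a2c1b2a2c2b1"
Compressed length: 12

12


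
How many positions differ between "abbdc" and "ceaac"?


Comparing "abbdc" and "ceaac" position by position:
  Position 0: 'a' vs 'c' => DIFFER
  Position 1: 'b' vs 'e' => DIFFER
  Position 2: 'b' vs 'a' => DIFFER
  Position 3: 'd' vs 'a' => DIFFER
  Position 4: 'c' vs 'c' => same
Positions that differ: 4

4


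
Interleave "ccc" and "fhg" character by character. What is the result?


Interleaving "ccc" and "fhg":
  Position 0: 'c' from first, 'f' from second => "cf"
  Position 1: 'c' from first, 'h' from second => "ch"
  Position 2: 'c' from first, 'g' from second => "cg"
Result: cfchcg

cfchcg


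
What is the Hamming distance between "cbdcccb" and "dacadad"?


Comparing "cbdcccb" and "dacadad" position by position:
  Position 0: 'c' vs 'd' => differ
  Position 1: 'b' vs 'a' => differ
  Position 2: 'd' vs 'c' => differ
  Position 3: 'c' vs 'a' => differ
  Position 4: 'c' vs 'd' => differ
  Position 5: 'c' vs 'a' => differ
  Position 6: 'b' vs 'd' => differ
Total differences (Hamming distance): 7

7


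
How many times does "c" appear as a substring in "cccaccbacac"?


Searching for "c" in "cccaccbacac"
Scanning each position:
  Position 0: "c" => MATCH
  Position 1: "c" => MATCH
  Position 2: "c" => MATCH
  Position 3: "a" => no
  Position 4: "c" => MATCH
  Position 5: "c" => MATCH
  Position 6: "b" => no
  Position 7: "a" => no
  Position 8: "c" => MATCH
  Position 9: "a" => no
  Position 10: "c" => MATCH
Total occurrences: 7

7


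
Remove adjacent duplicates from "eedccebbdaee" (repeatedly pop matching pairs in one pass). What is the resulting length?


Input: eedccebbdaee
Stack-based adjacent duplicate removal:
  Read 'e': push. Stack: e
  Read 'e': matches stack top 'e' => pop. Stack: (empty)
  Read 'd': push. Stack: d
  Read 'c': push. Stack: dc
  Read 'c': matches stack top 'c' => pop. Stack: d
  Read 'e': push. Stack: de
  Read 'b': push. Stack: deb
  Read 'b': matches stack top 'b' => pop. Stack: de
  Read 'd': push. Stack: ded
  Read 'a': push. Stack: deda
  Read 'e': push. Stack: dedae
  Read 'e': matches stack top 'e' => pop. Stack: deda
Final stack: "deda" (length 4)

4


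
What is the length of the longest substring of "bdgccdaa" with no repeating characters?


Input: "bdgccdaa"
Sliding window (track last position of each char):
  Position 0 ('b'): window [0,0] length 1 -- new best
  Position 1 ('d'): window [0,1] length 2 -- new best
  Position 2 ('g'): window [0,2] length 3 -- new best
  Position 3 ('c'): window [0,3] length 4 -- new best
  Position 4 ('c'): repeat (last at 3), move window start to 4
  Position 4 ('c'): window [4,4] length 1
  Position 5 ('d'): window [4,5] length 2
  Position 6 ('a'): window [4,6] length 3
  Position 7 ('a'): repeat (last at 6), move window start to 7
  Position 7 ('a'): window [7,7] length 1
Longest substring with no repeats: "bdgc" with length 4

4


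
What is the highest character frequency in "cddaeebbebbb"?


Input: cddaeebbebbb
Character counts:
  'a': 1
  'b': 5
  'c': 1
  'd': 2
  'e': 3
Maximum frequency: 5

5


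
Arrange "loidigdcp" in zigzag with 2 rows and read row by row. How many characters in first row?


Zigzag "loidigdcp" into 2 rows:
Placing characters:
  'l' => row 0
  'o' => row 1
  'i' => row 0
  'd' => row 1
  'i' => row 0
  'g' => row 1
  'd' => row 0
  'c' => row 1
  'p' => row 0
Rows:
  Row 0: "liidp"
  Row 1: "odgc"
First row length: 5

5


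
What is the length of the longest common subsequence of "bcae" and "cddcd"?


LCS of "bcae" and "cddcd"
DP table:
           c    d    d    c    d
      0    0    0    0    0    0
  b   0    0    0    0    0    0
  c   0    1    1    1    1    1
  a   0    1    1    1    1    1
  e   0    1    1    1    1    1
LCS length = dp[4][5] = 1

1


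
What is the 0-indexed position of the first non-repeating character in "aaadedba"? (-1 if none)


Input: aaadedba
Character frequencies:
  'a': 4
  'b': 1
  'd': 2
  'e': 1
Scanning left to right for freq == 1:
  Position 0 ('a'): freq=4, skip
  Position 1 ('a'): freq=4, skip
  Position 2 ('a'): freq=4, skip
  Position 3 ('d'): freq=2, skip
  Position 4 ('e'): unique! => answer = 4

4


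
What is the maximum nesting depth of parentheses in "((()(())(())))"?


Input: "((()(())(())))"
Tracking depth:
  Position 0 '(': depth becomes 1
  Position 1 '(': depth becomes 2
  Position 2 '(': depth becomes 3
  Position 3 ')': depth becomes 2
  Position 4 '(': depth becomes 3
  Position 5 '(': depth becomes 4
  Position 6 ')': depth becomes 3
  Position 7 ')': depth becomes 2
  Position 8 '(': depth becomes 3
  Position 9 '(': depth becomes 4
  Position 10 ')': depth becomes 3
  Position 11 ')': depth becomes 2
  Position 12 ')': depth becomes 1
  Position 13 ')': depth becomes 0
Maximum depth reached: 4

4


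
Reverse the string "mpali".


Input: mpali
Reading characters right to left:
  Position 4: 'i'
  Position 3: 'l'
  Position 2: 'a'
  Position 1: 'p'
  Position 0: 'm'
Reversed: ilapm

ilapm


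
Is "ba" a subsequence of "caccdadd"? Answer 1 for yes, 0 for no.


Check if "ba" is a subsequence of "caccdadd"
Greedy scan:
  Position 0 ('c'): no match needed
  Position 1 ('a'): no match needed
  Position 2 ('c'): no match needed
  Position 3 ('c'): no match needed
  Position 4 ('d'): no match needed
  Position 5 ('a'): no match needed
  Position 6 ('d'): no match needed
  Position 7 ('d'): no match needed
Only matched 0/2 characters => not a subsequence

0


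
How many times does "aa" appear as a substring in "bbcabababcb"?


Searching for "aa" in "bbcabababcb"
Scanning each position:
  Position 0: "bb" => no
  Position 1: "bc" => no
  Position 2: "ca" => no
  Position 3: "ab" => no
  Position 4: "ba" => no
  Position 5: "ab" => no
  Position 6: "ba" => no
  Position 7: "ab" => no
  Position 8: "bc" => no
  Position 9: "cb" => no
Total occurrences: 0

0


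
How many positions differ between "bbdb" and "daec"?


Comparing "bbdb" and "daec" position by position:
  Position 0: 'b' vs 'd' => DIFFER
  Position 1: 'b' vs 'a' => DIFFER
  Position 2: 'd' vs 'e' => DIFFER
  Position 3: 'b' vs 'c' => DIFFER
Positions that differ: 4

4


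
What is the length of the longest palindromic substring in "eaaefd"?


Input: "eaaefd"
Checking substrings for palindromes:
  [0:4] "eaae" (len 4) => palindrome
  [1:3] "aa" (len 2) => palindrome
Longest palindromic substring: "eaae" with length 4

4


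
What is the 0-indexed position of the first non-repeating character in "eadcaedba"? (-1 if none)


Input: eadcaedba
Character frequencies:
  'a': 3
  'b': 1
  'c': 1
  'd': 2
  'e': 2
Scanning left to right for freq == 1:
  Position 0 ('e'): freq=2, skip
  Position 1 ('a'): freq=3, skip
  Position 2 ('d'): freq=2, skip
  Position 3 ('c'): unique! => answer = 3

3


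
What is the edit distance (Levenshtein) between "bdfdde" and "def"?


Computing edit distance: "bdfdde" -> "def"
DP table:
           d    e    f
      0    1    2    3
  b   1    1    2    3
  d   2    1    2    3
  f   3    2    2    2
  d   4    3    3    3
  d   5    4    4    4
  e   6    5    4    5
Edit distance = dp[6][3] = 5

5


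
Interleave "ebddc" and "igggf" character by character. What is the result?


Interleaving "ebddc" and "igggf":
  Position 0: 'e' from first, 'i' from second => "ei"
  Position 1: 'b' from first, 'g' from second => "bg"
  Position 2: 'd' from first, 'g' from second => "dg"
  Position 3: 'd' from first, 'g' from second => "dg"
  Position 4: 'c' from first, 'f' from second => "cf"
Result: eibgdgdgcf

eibgdgdgcf


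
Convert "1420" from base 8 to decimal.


Input: "1420" in base 8
Positional expansion:
  Digit '1' (value 1) x 8^3 = 512
  Digit '4' (value 4) x 8^2 = 256
  Digit '2' (value 2) x 8^1 = 16
  Digit '0' (value 0) x 8^0 = 0
Sum = 784

784


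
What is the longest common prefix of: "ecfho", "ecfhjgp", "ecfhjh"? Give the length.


Words: ecfho, ecfhjgp, ecfhjh
  Position 0: all 'e' => match
  Position 1: all 'c' => match
  Position 2: all 'f' => match
  Position 3: all 'h' => match
  Position 4: ('o', 'j', 'j') => mismatch, stop
LCP = "ecfh" (length 4)

4


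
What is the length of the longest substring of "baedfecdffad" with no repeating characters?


Input: "baedfecdffad"
Sliding window (track last position of each char):
  Position 0 ('b'): window [0,0] length 1 -- new best
  Position 1 ('a'): window [0,1] length 2 -- new best
  Position 2 ('e'): window [0,2] length 3 -- new best
  Position 3 ('d'): window [0,3] length 4 -- new best
  Position 4 ('f'): window [0,4] length 5 -- new best
  Position 5 ('e'): repeat (last at 2), move window start to 3
  Position 5 ('e'): window [3,5] length 3
  Position 6 ('c'): window [3,6] length 4
  Position 7 ('d'): repeat (last at 3), move window start to 4
  Position 7 ('d'): window [4,7] length 4
  Position 8 ('f'): repeat (last at 4), move window start to 5
  Position 8 ('f'): window [5,8] length 4
  Position 9 ('f'): repeat (last at 8), move window start to 9
  Position 9 ('f'): window [9,9] length 1
  Position 10 ('a'): window [9,10] length 2
  Position 11 ('d'): window [9,11] length 3
Longest substring with no repeats: "baedf" with length 5

5


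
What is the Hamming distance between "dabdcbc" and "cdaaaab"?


Comparing "dabdcbc" and "cdaaaab" position by position:
  Position 0: 'd' vs 'c' => differ
  Position 1: 'a' vs 'd' => differ
  Position 2: 'b' vs 'a' => differ
  Position 3: 'd' vs 'a' => differ
  Position 4: 'c' vs 'a' => differ
  Position 5: 'b' vs 'a' => differ
  Position 6: 'c' vs 'b' => differ
Total differences (Hamming distance): 7

7


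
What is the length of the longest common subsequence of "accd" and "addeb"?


LCS of "accd" and "addeb"
DP table:
           a    d    d    e    b
      0    0    0    0    0    0
  a   0    1    1    1    1    1
  c   0    1    1    1    1    1
  c   0    1    1    1    1    1
  d   0    1    2    2    2    2
LCS length = dp[4][5] = 2

2


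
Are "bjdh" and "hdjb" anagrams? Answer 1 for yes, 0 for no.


Strings: "bjdh", "hdjb"
Sorted first:  bdhj
Sorted second: bdhj
Sorted forms match => anagrams

1


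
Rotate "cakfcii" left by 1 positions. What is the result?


Input: "cakfcii", rotate left by 1
First 1 characters: "c"
Remaining characters: "akfcii"
Concatenate remaining + first: "akfcii" + "c" = "akfciic"

akfciic


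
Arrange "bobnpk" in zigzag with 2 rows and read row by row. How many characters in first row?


Zigzag "bobnpk" into 2 rows:
Placing characters:
  'b' => row 0
  'o' => row 1
  'b' => row 0
  'n' => row 1
  'p' => row 0
  'k' => row 1
Rows:
  Row 0: "bbp"
  Row 1: "onk"
First row length: 3

3


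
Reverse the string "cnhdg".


Input: cnhdg
Reading characters right to left:
  Position 4: 'g'
  Position 3: 'd'
  Position 2: 'h'
  Position 1: 'n'
  Position 0: 'c'
Reversed: gdhnc

gdhnc


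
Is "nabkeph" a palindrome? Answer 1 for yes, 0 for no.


Input: nabkeph
Reversed: hpekban
  Compare pos 0 ('n') with pos 6 ('h'): MISMATCH
  Compare pos 1 ('a') with pos 5 ('p'): MISMATCH
  Compare pos 2 ('b') with pos 4 ('e'): MISMATCH
Result: not a palindrome

0


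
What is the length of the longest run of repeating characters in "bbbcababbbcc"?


Input: "bbbcababbbcc"
Scanning for longest run:
  Position 1 ('b'): continues run of 'b', length=2
  Position 2 ('b'): continues run of 'b', length=3
  Position 3 ('c'): new char, reset run to 1
  Position 4 ('a'): new char, reset run to 1
  Position 5 ('b'): new char, reset run to 1
  Position 6 ('a'): new char, reset run to 1
  Position 7 ('b'): new char, reset run to 1
  Position 8 ('b'): continues run of 'b', length=2
  Position 9 ('b'): continues run of 'b', length=3
  Position 10 ('c'): new char, reset run to 1
  Position 11 ('c'): continues run of 'c', length=2
Longest run: 'b' with length 3

3


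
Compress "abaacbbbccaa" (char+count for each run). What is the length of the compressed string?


Input: abaacbbbccaa
Runs:
  'a' x 1 => "a1"
  'b' x 1 => "b1"
  'a' x 2 => "a2"
  'c' x 1 => "c1"
  'b' x 3 => "b3"
  'c' x 2 => "c2"
  'a' x 2 => "a2"
Compressed: "a1b1a2c1b3c2a2"
Compressed length: 14

14


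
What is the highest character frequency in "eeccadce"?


Input: eeccadce
Character counts:
  'a': 1
  'c': 3
  'd': 1
  'e': 3
Maximum frequency: 3

3


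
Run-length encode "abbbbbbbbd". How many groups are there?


Input: abbbbbbbbd
Scanning for consecutive runs:
  Group 1: 'a' x 1 (positions 0-0)
  Group 2: 'b' x 8 (positions 1-8)
  Group 3: 'd' x 1 (positions 9-9)
Total groups: 3

3


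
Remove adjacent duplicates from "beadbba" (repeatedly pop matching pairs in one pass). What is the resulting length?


Input: beadbba
Stack-based adjacent duplicate removal:
  Read 'b': push. Stack: b
  Read 'e': push. Stack: be
  Read 'a': push. Stack: bea
  Read 'd': push. Stack: bead
  Read 'b': push. Stack: beadb
  Read 'b': matches stack top 'b' => pop. Stack: bead
  Read 'a': push. Stack: beada
Final stack: "beada" (length 5)

5


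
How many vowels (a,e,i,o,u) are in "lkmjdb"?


Input: lkmjdb
Checking each character:
  'l' at position 0: consonant
  'k' at position 1: consonant
  'm' at position 2: consonant
  'j' at position 3: consonant
  'd' at position 4: consonant
  'b' at position 5: consonant
Total vowels: 0

0


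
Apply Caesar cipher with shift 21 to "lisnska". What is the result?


Caesar cipher: shift "lisnska" by 21
  'l' (pos 11) + 21 = pos 6 = 'g'
  'i' (pos 8) + 21 = pos 3 = 'd'
  's' (pos 18) + 21 = pos 13 = 'n'
  'n' (pos 13) + 21 = pos 8 = 'i'
  's' (pos 18) + 21 = pos 13 = 'n'
  'k' (pos 10) + 21 = pos 5 = 'f'
  'a' (pos 0) + 21 = pos 21 = 'v'
Result: gdninfv

gdninfv


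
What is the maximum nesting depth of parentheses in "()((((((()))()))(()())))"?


Input: "()((((((()))()))(()())))"
Tracking depth:
  Position 0 '(': depth becomes 1
  Position 1 ')': depth becomes 0
  Position 2 '(': depth becomes 1
  Position 3 '(': depth becomes 2
  Position 4 '(': depth becomes 3
  Position 5 '(': depth becomes 4
  Position 6 '(': depth becomes 5
  Position 7 '(': depth becomes 6
  Position 8 '(': depth becomes 7
  Position 9 ')': depth becomes 6
  Position 10 ')': depth becomes 5
  Position 11 ')': depth becomes 4
  Position 12 '(': depth becomes 5
  Position 13 ')': depth becomes 4
  Position 14 ')': depth becomes 3
  Position 15 ')': depth becomes 2
  Position 16 '(': depth becomes 3
  Position 17 '(': depth becomes 4
  Position 18 ')': depth becomes 3
  Position 19 '(': depth becomes 4
  Position 20 ')': depth becomes 3
  Position 21 ')': depth becomes 2
  Position 22 ')': depth becomes 1
  Position 23 ')': depth becomes 0
Maximum depth reached: 7

7


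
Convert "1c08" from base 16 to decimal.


Input: "1c08" in base 16
Positional expansion:
  Digit '1' (value 1) x 16^3 = 4096
  Digit 'c' (value 12) x 16^2 = 3072
  Digit '0' (value 0) x 16^1 = 0
  Digit '8' (value 8) x 16^0 = 8
Sum = 7176

7176


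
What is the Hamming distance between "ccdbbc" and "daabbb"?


Comparing "ccdbbc" and "daabbb" position by position:
  Position 0: 'c' vs 'd' => differ
  Position 1: 'c' vs 'a' => differ
  Position 2: 'd' vs 'a' => differ
  Position 3: 'b' vs 'b' => same
  Position 4: 'b' vs 'b' => same
  Position 5: 'c' vs 'b' => differ
Total differences (Hamming distance): 4

4


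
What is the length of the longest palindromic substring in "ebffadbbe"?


Input: "ebffadbbe"
Checking substrings for palindromes:
  [2:4] "ff" (len 2) => palindrome
  [6:8] "bb" (len 2) => palindrome
Longest palindromic substring: "ff" with length 2

2


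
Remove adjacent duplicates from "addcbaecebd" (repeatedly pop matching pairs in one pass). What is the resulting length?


Input: addcbaecebd
Stack-based adjacent duplicate removal:
  Read 'a': push. Stack: a
  Read 'd': push. Stack: ad
  Read 'd': matches stack top 'd' => pop. Stack: a
  Read 'c': push. Stack: ac
  Read 'b': push. Stack: acb
  Read 'a': push. Stack: acba
  Read 'e': push. Stack: acbae
  Read 'c': push. Stack: acbaec
  Read 'e': push. Stack: acbaece
  Read 'b': push. Stack: acbaeceb
  Read 'd': push. Stack: acbaecebd
Final stack: "acbaecebd" (length 9)

9


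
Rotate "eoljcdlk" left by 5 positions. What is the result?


Input: "eoljcdlk", rotate left by 5
First 5 characters: "eoljc"
Remaining characters: "dlk"
Concatenate remaining + first: "dlk" + "eoljc" = "dlkeoljc"

dlkeoljc


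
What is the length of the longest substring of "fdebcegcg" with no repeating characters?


Input: "fdebcegcg"
Sliding window (track last position of each char):
  Position 0 ('f'): window [0,0] length 1 -- new best
  Position 1 ('d'): window [0,1] length 2 -- new best
  Position 2 ('e'): window [0,2] length 3 -- new best
  Position 3 ('b'): window [0,3] length 4 -- new best
  Position 4 ('c'): window [0,4] length 5 -- new best
  Position 5 ('e'): repeat (last at 2), move window start to 3
  Position 5 ('e'): window [3,5] length 3
  Position 6 ('g'): window [3,6] length 4
  Position 7 ('c'): repeat (last at 4), move window start to 5
  Position 7 ('c'): window [5,7] length 3
  Position 8 ('g'): repeat (last at 6), move window start to 7
  Position 8 ('g'): window [7,8] length 2
Longest substring with no repeats: "fdebc" with length 5

5


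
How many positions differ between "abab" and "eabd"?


Comparing "abab" and "eabd" position by position:
  Position 0: 'a' vs 'e' => DIFFER
  Position 1: 'b' vs 'a' => DIFFER
  Position 2: 'a' vs 'b' => DIFFER
  Position 3: 'b' vs 'd' => DIFFER
Positions that differ: 4

4


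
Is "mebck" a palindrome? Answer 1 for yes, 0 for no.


Input: mebck
Reversed: kcbem
  Compare pos 0 ('m') with pos 4 ('k'): MISMATCH
  Compare pos 1 ('e') with pos 3 ('c'): MISMATCH
Result: not a palindrome

0


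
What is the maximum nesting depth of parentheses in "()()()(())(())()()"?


Input: "()()()(())(())()()"
Tracking depth:
  Position 0 '(': depth becomes 1
  Position 1 ')': depth becomes 0
  Position 2 '(': depth becomes 1
  Position 3 ')': depth becomes 0
  Position 4 '(': depth becomes 1
  Position 5 ')': depth becomes 0
  Position 6 '(': depth becomes 1
  Position 7 '(': depth becomes 2
  Position 8 ')': depth becomes 1
  Position 9 ')': depth becomes 0
  Position 10 '(': depth becomes 1
  Position 11 '(': depth becomes 2
  Position 12 ')': depth becomes 1
  Position 13 ')': depth becomes 0
  Position 14 '(': depth becomes 1
  Position 15 ')': depth becomes 0
  Position 16 '(': depth becomes 1
  Position 17 ')': depth becomes 0
Maximum depth reached: 2

2


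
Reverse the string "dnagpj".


Input: dnagpj
Reading characters right to left:
  Position 5: 'j'
  Position 4: 'p'
  Position 3: 'g'
  Position 2: 'a'
  Position 1: 'n'
  Position 0: 'd'
Reversed: jpgand

jpgand


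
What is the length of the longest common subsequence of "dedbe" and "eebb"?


LCS of "dedbe" and "eebb"
DP table:
           e    e    b    b
      0    0    0    0    0
  d   0    0    0    0    0
  e   0    1    1    1    1
  d   0    1    1    1    1
  b   0    1    1    2    2
  e   0    1    2    2    2
LCS length = dp[5][4] = 2

2


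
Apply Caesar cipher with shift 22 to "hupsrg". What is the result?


Caesar cipher: shift "hupsrg" by 22
  'h' (pos 7) + 22 = pos 3 = 'd'
  'u' (pos 20) + 22 = pos 16 = 'q'
  'p' (pos 15) + 22 = pos 11 = 'l'
  's' (pos 18) + 22 = pos 14 = 'o'
  'r' (pos 17) + 22 = pos 13 = 'n'
  'g' (pos 6) + 22 = pos 2 = 'c'
Result: dqlonc

dqlonc


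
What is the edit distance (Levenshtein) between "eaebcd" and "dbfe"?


Computing edit distance: "eaebcd" -> "dbfe"
DP table:
           d    b    f    e
      0    1    2    3    4
  e   1    1    2    3    3
  a   2    2    2    3    4
  e   3    3    3    3    3
  b   4    4    3    4    4
  c   5    5    4    4    5
  d   6    5    5    5    5
Edit distance = dp[6][4] = 5

5


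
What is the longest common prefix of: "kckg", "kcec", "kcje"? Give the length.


Words: kckg, kcec, kcje
  Position 0: all 'k' => match
  Position 1: all 'c' => match
  Position 2: ('k', 'e', 'j') => mismatch, stop
LCP = "kc" (length 2)

2


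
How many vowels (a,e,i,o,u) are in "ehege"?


Input: ehege
Checking each character:
  'e' at position 0: vowel (running total: 1)
  'h' at position 1: consonant
  'e' at position 2: vowel (running total: 2)
  'g' at position 3: consonant
  'e' at position 4: vowel (running total: 3)
Total vowels: 3

3


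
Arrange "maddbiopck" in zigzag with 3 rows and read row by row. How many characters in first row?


Zigzag "maddbiopck" into 3 rows:
Placing characters:
  'm' => row 0
  'a' => row 1
  'd' => row 2
  'd' => row 1
  'b' => row 0
  'i' => row 1
  'o' => row 2
  'p' => row 1
  'c' => row 0
  'k' => row 1
Rows:
  Row 0: "mbc"
  Row 1: "adipk"
  Row 2: "do"
First row length: 3

3


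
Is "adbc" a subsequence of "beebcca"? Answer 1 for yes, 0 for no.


Check if "adbc" is a subsequence of "beebcca"
Greedy scan:
  Position 0 ('b'): no match needed
  Position 1 ('e'): no match needed
  Position 2 ('e'): no match needed
  Position 3 ('b'): no match needed
  Position 4 ('c'): no match needed
  Position 5 ('c'): no match needed
  Position 6 ('a'): matches sub[0] = 'a'
Only matched 1/4 characters => not a subsequence

0


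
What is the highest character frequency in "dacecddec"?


Input: dacecddec
Character counts:
  'a': 1
  'c': 3
  'd': 3
  'e': 2
Maximum frequency: 3

3


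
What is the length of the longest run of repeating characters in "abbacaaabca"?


Input: "abbacaaabca"
Scanning for longest run:
  Position 1 ('b'): new char, reset run to 1
  Position 2 ('b'): continues run of 'b', length=2
  Position 3 ('a'): new char, reset run to 1
  Position 4 ('c'): new char, reset run to 1
  Position 5 ('a'): new char, reset run to 1
  Position 6 ('a'): continues run of 'a', length=2
  Position 7 ('a'): continues run of 'a', length=3
  Position 8 ('b'): new char, reset run to 1
  Position 9 ('c'): new char, reset run to 1
  Position 10 ('a'): new char, reset run to 1
Longest run: 'a' with length 3

3


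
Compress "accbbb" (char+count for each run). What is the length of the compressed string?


Input: accbbb
Runs:
  'a' x 1 => "a1"
  'c' x 2 => "c2"
  'b' x 3 => "b3"
Compressed: "a1c2b3"
Compressed length: 6

6


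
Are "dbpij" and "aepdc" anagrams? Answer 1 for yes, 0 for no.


Strings: "dbpij", "aepdc"
Sorted first:  bdijp
Sorted second: acdep
Differ at position 0: 'b' vs 'a' => not anagrams

0


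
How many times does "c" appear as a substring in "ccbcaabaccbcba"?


Searching for "c" in "ccbcaabaccbcba"
Scanning each position:
  Position 0: "c" => MATCH
  Position 1: "c" => MATCH
  Position 2: "b" => no
  Position 3: "c" => MATCH
  Position 4: "a" => no
  Position 5: "a" => no
  Position 6: "b" => no
  Position 7: "a" => no
  Position 8: "c" => MATCH
  Position 9: "c" => MATCH
  Position 10: "b" => no
  Position 11: "c" => MATCH
  Position 12: "b" => no
  Position 13: "a" => no
Total occurrences: 6

6


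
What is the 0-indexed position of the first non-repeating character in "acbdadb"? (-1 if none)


Input: acbdadb
Character frequencies:
  'a': 2
  'b': 2
  'c': 1
  'd': 2
Scanning left to right for freq == 1:
  Position 0 ('a'): freq=2, skip
  Position 1 ('c'): unique! => answer = 1

1


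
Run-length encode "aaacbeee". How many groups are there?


Input: aaacbeee
Scanning for consecutive runs:
  Group 1: 'a' x 3 (positions 0-2)
  Group 2: 'c' x 1 (positions 3-3)
  Group 3: 'b' x 1 (positions 4-4)
  Group 4: 'e' x 3 (positions 5-7)
Total groups: 4

4


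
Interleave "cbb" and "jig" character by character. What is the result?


Interleaving "cbb" and "jig":
  Position 0: 'c' from first, 'j' from second => "cj"
  Position 1: 'b' from first, 'i' from second => "bi"
  Position 2: 'b' from first, 'g' from second => "bg"
Result: cjbibg

cjbibg


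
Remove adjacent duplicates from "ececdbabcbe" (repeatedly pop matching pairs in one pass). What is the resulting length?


Input: ececdbabcbe
Stack-based adjacent duplicate removal:
  Read 'e': push. Stack: e
  Read 'c': push. Stack: ec
  Read 'e': push. Stack: ece
  Read 'c': push. Stack: ecec
  Read 'd': push. Stack: ececd
  Read 'b': push. Stack: ececdb
  Read 'a': push. Stack: ececdba
  Read 'b': push. Stack: ececdbab
  Read 'c': push. Stack: ececdbabc
  Read 'b': push. Stack: ececdbabcb
  Read 'e': push. Stack: ececdbabcbe
Final stack: "ececdbabcbe" (length 11)

11


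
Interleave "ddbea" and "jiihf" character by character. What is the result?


Interleaving "ddbea" and "jiihf":
  Position 0: 'd' from first, 'j' from second => "dj"
  Position 1: 'd' from first, 'i' from second => "di"
  Position 2: 'b' from first, 'i' from second => "bi"
  Position 3: 'e' from first, 'h' from second => "eh"
  Position 4: 'a' from first, 'f' from second => "af"
Result: djdibiehaf

djdibiehaf


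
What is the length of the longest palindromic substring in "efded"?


Input: "efded"
Checking substrings for palindromes:
  [2:5] "ded" (len 3) => palindrome
Longest palindromic substring: "ded" with length 3

3


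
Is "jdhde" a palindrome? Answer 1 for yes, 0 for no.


Input: jdhde
Reversed: edhdj
  Compare pos 0 ('j') with pos 4 ('e'): MISMATCH
  Compare pos 1 ('d') with pos 3 ('d'): match
Result: not a palindrome

0


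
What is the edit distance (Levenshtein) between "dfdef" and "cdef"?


Computing edit distance: "dfdef" -> "cdef"
DP table:
           c    d    e    f
      0    1    2    3    4
  d   1    1    1    2    3
  f   2    2    2    2    2
  d   3    3    2    3    3
  e   4    4    3    2    3
  f   5    5    4    3    2
Edit distance = dp[5][4] = 2

2


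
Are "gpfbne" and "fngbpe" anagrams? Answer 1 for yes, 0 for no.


Strings: "gpfbne", "fngbpe"
Sorted first:  befgnp
Sorted second: befgnp
Sorted forms match => anagrams

1


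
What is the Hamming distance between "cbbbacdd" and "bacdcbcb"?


Comparing "cbbbacdd" and "bacdcbcb" position by position:
  Position 0: 'c' vs 'b' => differ
  Position 1: 'b' vs 'a' => differ
  Position 2: 'b' vs 'c' => differ
  Position 3: 'b' vs 'd' => differ
  Position 4: 'a' vs 'c' => differ
  Position 5: 'c' vs 'b' => differ
  Position 6: 'd' vs 'c' => differ
  Position 7: 'd' vs 'b' => differ
Total differences (Hamming distance): 8

8


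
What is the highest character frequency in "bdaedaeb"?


Input: bdaedaeb
Character counts:
  'a': 2
  'b': 2
  'd': 2
  'e': 2
Maximum frequency: 2

2


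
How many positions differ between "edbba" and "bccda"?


Comparing "edbba" and "bccda" position by position:
  Position 0: 'e' vs 'b' => DIFFER
  Position 1: 'd' vs 'c' => DIFFER
  Position 2: 'b' vs 'c' => DIFFER
  Position 3: 'b' vs 'd' => DIFFER
  Position 4: 'a' vs 'a' => same
Positions that differ: 4

4


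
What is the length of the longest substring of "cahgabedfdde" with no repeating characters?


Input: "cahgabedfdde"
Sliding window (track last position of each char):
  Position 0 ('c'): window [0,0] length 1 -- new best
  Position 1 ('a'): window [0,1] length 2 -- new best
  Position 2 ('h'): window [0,2] length 3 -- new best
  Position 3 ('g'): window [0,3] length 4 -- new best
  Position 4 ('a'): repeat (last at 1), move window start to 2
  Position 4 ('a'): window [2,4] length 3
  Position 5 ('b'): window [2,5] length 4
  Position 6 ('e'): window [2,6] length 5 -- new best
  Position 7 ('d'): window [2,7] length 6 -- new best
  Position 8 ('f'): window [2,8] length 7 -- new best
  Position 9 ('d'): repeat (last at 7), move window start to 8
  Position 9 ('d'): window [8,9] length 2
  Position 10 ('d'): repeat (last at 9), move window start to 10
  Position 10 ('d'): window [10,10] length 1
  Position 11 ('e'): window [10,11] length 2
Longest substring with no repeats: "hgabedf" with length 7

7


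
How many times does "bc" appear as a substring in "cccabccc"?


Searching for "bc" in "cccabccc"
Scanning each position:
  Position 0: "cc" => no
  Position 1: "cc" => no
  Position 2: "ca" => no
  Position 3: "ab" => no
  Position 4: "bc" => MATCH
  Position 5: "cc" => no
  Position 6: "cc" => no
Total occurrences: 1

1


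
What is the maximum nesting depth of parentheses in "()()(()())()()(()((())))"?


Input: "()()(()())()()(()((())))"
Tracking depth:
  Position 0 '(': depth becomes 1
  Position 1 ')': depth becomes 0
  Position 2 '(': depth becomes 1
  Position 3 ')': depth becomes 0
  Position 4 '(': depth becomes 1
  Position 5 '(': depth becomes 2
  Position 6 ')': depth becomes 1
  Position 7 '(': depth becomes 2
  Position 8 ')': depth becomes 1
  Position 9 ')': depth becomes 0
  Position 10 '(': depth becomes 1
  Position 11 ')': depth becomes 0
  Position 12 '(': depth becomes 1
  Position 13 ')': depth becomes 0
  Position 14 '(': depth becomes 1
  Position 15 '(': depth becomes 2
  Position 16 ')': depth becomes 1
  Position 17 '(': depth becomes 2
  Position 18 '(': depth becomes 3
  Position 19 '(': depth becomes 4
  Position 20 ')': depth becomes 3
  Position 21 ')': depth becomes 2
  Position 22 ')': depth becomes 1
  Position 23 ')': depth becomes 0
Maximum depth reached: 4

4
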